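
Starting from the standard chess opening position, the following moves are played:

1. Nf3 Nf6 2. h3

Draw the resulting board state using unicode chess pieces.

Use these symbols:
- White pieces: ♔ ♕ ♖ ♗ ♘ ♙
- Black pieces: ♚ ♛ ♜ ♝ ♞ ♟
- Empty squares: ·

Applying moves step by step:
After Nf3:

♜ ♞ ♝ ♛ ♚ ♝ ♞ ♜
♟ ♟ ♟ ♟ ♟ ♟ ♟ ♟
· · · · · · · ·
· · · · · · · ·
· · · · · · · ·
· · · · · ♘ · ·
♙ ♙ ♙ ♙ ♙ ♙ ♙ ♙
♖ ♘ ♗ ♕ ♔ ♗ · ♖


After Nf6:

♜ ♞ ♝ ♛ ♚ ♝ · ♜
♟ ♟ ♟ ♟ ♟ ♟ ♟ ♟
· · · · · ♞ · ·
· · · · · · · ·
· · · · · · · ·
· · · · · ♘ · ·
♙ ♙ ♙ ♙ ♙ ♙ ♙ ♙
♖ ♘ ♗ ♕ ♔ ♗ · ♖


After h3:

♜ ♞ ♝ ♛ ♚ ♝ · ♜
♟ ♟ ♟ ♟ ♟ ♟ ♟ ♟
· · · · · ♞ · ·
· · · · · · · ·
· · · · · · · ·
· · · · · ♘ · ♙
♙ ♙ ♙ ♙ ♙ ♙ ♙ ·
♖ ♘ ♗ ♕ ♔ ♗ · ♖



  a b c d e f g h
  ─────────────────
8│♜ ♞ ♝ ♛ ♚ ♝ · ♜│8
7│♟ ♟ ♟ ♟ ♟ ♟ ♟ ♟│7
6│· · · · · ♞ · ·│6
5│· · · · · · · ·│5
4│· · · · · · · ·│4
3│· · · · · ♘ · ♙│3
2│♙ ♙ ♙ ♙ ♙ ♙ ♙ ·│2
1│♖ ♘ ♗ ♕ ♔ ♗ · ♖│1
  ─────────────────
  a b c d e f g h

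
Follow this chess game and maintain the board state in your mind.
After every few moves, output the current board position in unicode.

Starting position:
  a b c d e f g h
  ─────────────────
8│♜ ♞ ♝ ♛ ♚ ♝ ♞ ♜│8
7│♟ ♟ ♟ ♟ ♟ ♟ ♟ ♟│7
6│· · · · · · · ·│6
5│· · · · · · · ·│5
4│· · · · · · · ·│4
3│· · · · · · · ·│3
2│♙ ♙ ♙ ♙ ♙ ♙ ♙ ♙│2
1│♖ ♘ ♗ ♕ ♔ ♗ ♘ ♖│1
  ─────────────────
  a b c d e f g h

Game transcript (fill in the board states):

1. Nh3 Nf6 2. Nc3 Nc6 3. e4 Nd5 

  a b c d e f g h
  ─────────────────
8│♜ · ♝ ♛ ♚ ♝ · ♜│8
7│♟ ♟ ♟ ♟ ♟ ♟ ♟ ♟│7
6│· · ♞ · · · · ·│6
5│· · · ♞ · · · ·│5
4│· · · · ♙ · · ·│4
3│· · ♘ · · · · ♘│3
2│♙ ♙ ♙ ♙ · ♙ ♙ ♙│2
1│♖ · ♗ ♕ ♔ ♗ · ♖│1
  ─────────────────
  a b c d e f g h

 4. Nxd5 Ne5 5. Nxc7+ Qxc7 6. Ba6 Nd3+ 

  a b c d e f g h
  ─────────────────
8│♜ · ♝ · ♚ ♝ · ♜│8
7│♟ ♟ ♛ ♟ ♟ ♟ ♟ ♟│7
6│♗ · · · · · · ·│6
5│· · · · · · · ·│5
4│· · · · ♙ · · ·│4
3│· · · ♞ · · · ♘│3
2│♙ ♙ ♙ ♙ · ♙ ♙ ♙│2
1│♖ · ♗ ♕ ♔ · · ♖│1
  ─────────────────
  a b c d e f g h

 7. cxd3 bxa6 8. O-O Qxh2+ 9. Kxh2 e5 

  a b c d e f g h
  ─────────────────
8│♜ · ♝ · ♚ ♝ · ♜│8
7│♟ · · ♟ · ♟ ♟ ♟│7
6│♟ · · · · · · ·│6
5│· · · · ♟ · · ·│5
4│· · · · ♙ · · ·│4
3│· · · ♙ · · · ♘│3
2│♙ ♙ · ♙ · ♙ ♙ ♔│2
1│♖ · ♗ ♕ · ♖ · ·│1
  ─────────────────
  a b c d e f g h

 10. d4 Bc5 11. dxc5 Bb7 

  a b c d e f g h
  ─────────────────
8│♜ · · · ♚ · · ♜│8
7│♟ ♝ · ♟ · ♟ ♟ ♟│7
6│♟ · · · · · · ·│6
5│· · ♙ · ♟ · · ·│5
4│· · · · ♙ · · ·│4
3│· · · · · · · ♘│3
2│♙ ♙ · ♙ · ♙ ♙ ♔│2
1│♖ · ♗ ♕ · ♖ · ·│1
  ─────────────────
  a b c d e f g h


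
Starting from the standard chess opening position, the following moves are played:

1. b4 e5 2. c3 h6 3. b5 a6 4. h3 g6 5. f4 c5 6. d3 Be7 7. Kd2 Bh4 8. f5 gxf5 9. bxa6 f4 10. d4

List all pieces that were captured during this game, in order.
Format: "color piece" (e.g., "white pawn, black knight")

Tracking captures:
  gxf5: captured white pawn
  bxa6: captured black pawn

white pawn, black pawn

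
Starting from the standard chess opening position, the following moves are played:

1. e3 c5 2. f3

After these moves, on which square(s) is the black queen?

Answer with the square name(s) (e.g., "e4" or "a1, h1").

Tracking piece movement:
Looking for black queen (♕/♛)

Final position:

  a b c d e f g h
  ─────────────────
8│♜ ♞ ♝ ♛ ♚ ♝ ♞ ♜│8
7│♟ ♟ · ♟ ♟ ♟ ♟ ♟│7
6│· · · · · · · ·│6
5│· · ♟ · · · · ·│5
4│· · · · · · · ·│4
3│· · · · ♙ ♙ · ·│3
2│♙ ♙ ♙ ♙ · · ♙ ♙│2
1│♖ ♘ ♗ ♕ ♔ ♗ ♘ ♖│1
  ─────────────────
  a b c d e f g h


d8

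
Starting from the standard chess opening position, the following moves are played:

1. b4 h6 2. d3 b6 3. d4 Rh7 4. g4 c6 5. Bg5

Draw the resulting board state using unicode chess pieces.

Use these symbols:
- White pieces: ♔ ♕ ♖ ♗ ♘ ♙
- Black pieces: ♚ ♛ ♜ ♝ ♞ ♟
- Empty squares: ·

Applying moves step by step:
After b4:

♜ ♞ ♝ ♛ ♚ ♝ ♞ ♜
♟ ♟ ♟ ♟ ♟ ♟ ♟ ♟
· · · · · · · ·
· · · · · · · ·
· ♙ · · · · · ·
· · · · · · · ·
♙ · ♙ ♙ ♙ ♙ ♙ ♙
♖ ♘ ♗ ♕ ♔ ♗ ♘ ♖


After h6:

♜ ♞ ♝ ♛ ♚ ♝ ♞ ♜
♟ ♟ ♟ ♟ ♟ ♟ ♟ ·
· · · · · · · ♟
· · · · · · · ·
· ♙ · · · · · ·
· · · · · · · ·
♙ · ♙ ♙ ♙ ♙ ♙ ♙
♖ ♘ ♗ ♕ ♔ ♗ ♘ ♖


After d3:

♜ ♞ ♝ ♛ ♚ ♝ ♞ ♜
♟ ♟ ♟ ♟ ♟ ♟ ♟ ·
· · · · · · · ♟
· · · · · · · ·
· ♙ · · · · · ·
· · · ♙ · · · ·
♙ · ♙ · ♙ ♙ ♙ ♙
♖ ♘ ♗ ♕ ♔ ♗ ♘ ♖


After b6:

♜ ♞ ♝ ♛ ♚ ♝ ♞ ♜
♟ · ♟ ♟ ♟ ♟ ♟ ·
· ♟ · · · · · ♟
· · · · · · · ·
· ♙ · · · · · ·
· · · ♙ · · · ·
♙ · ♙ · ♙ ♙ ♙ ♙
♖ ♘ ♗ ♕ ♔ ♗ ♘ ♖


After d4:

♜ ♞ ♝ ♛ ♚ ♝ ♞ ♜
♟ · ♟ ♟ ♟ ♟ ♟ ·
· ♟ · · · · · ♟
· · · · · · · ·
· ♙ · ♙ · · · ·
· · · · · · · ·
♙ · ♙ · ♙ ♙ ♙ ♙
♖ ♘ ♗ ♕ ♔ ♗ ♘ ♖


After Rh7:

♜ ♞ ♝ ♛ ♚ ♝ ♞ ·
♟ · ♟ ♟ ♟ ♟ ♟ ♜
· ♟ · · · · · ♟
· · · · · · · ·
· ♙ · ♙ · · · ·
· · · · · · · ·
♙ · ♙ · ♙ ♙ ♙ ♙
♖ ♘ ♗ ♕ ♔ ♗ ♘ ♖


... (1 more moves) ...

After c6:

♜ ♞ ♝ ♛ ♚ ♝ ♞ ·
♟ · · ♟ ♟ ♟ ♟ ♜
· ♟ ♟ · · · · ♟
· · · · · · · ·
· ♙ · ♙ · · ♙ ·
· · · · · · · ·
♙ · ♙ · ♙ ♙ · ♙
♖ ♘ ♗ ♕ ♔ ♗ ♘ ♖


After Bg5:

♜ ♞ ♝ ♛ ♚ ♝ ♞ ·
♟ · · ♟ ♟ ♟ ♟ ♜
· ♟ ♟ · · · · ♟
· · · · · · ♗ ·
· ♙ · ♙ · · ♙ ·
· · · · · · · ·
♙ · ♙ · ♙ ♙ · ♙
♖ ♘ · ♕ ♔ ♗ ♘ ♖



  a b c d e f g h
  ─────────────────
8│♜ ♞ ♝ ♛ ♚ ♝ ♞ ·│8
7│♟ · · ♟ ♟ ♟ ♟ ♜│7
6│· ♟ ♟ · · · · ♟│6
5│· · · · · · ♗ ·│5
4│· ♙ · ♙ · · ♙ ·│4
3│· · · · · · · ·│3
2│♙ · ♙ · ♙ ♙ · ♙│2
1│♖ ♘ · ♕ ♔ ♗ ♘ ♖│1
  ─────────────────
  a b c d e f g h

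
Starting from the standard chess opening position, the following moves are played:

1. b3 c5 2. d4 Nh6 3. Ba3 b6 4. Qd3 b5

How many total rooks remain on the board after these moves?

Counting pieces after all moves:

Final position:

  a b c d e f g h
  ─────────────────
8│♜ ♞ ♝ ♛ ♚ ♝ · ♜│8
7│♟ · · ♟ ♟ ♟ ♟ ♟│7
6│· · · · · · · ♞│6
5│· ♟ ♟ · · · · ·│5
4│· · · ♙ · · · ·│4
3│♗ ♙ · ♕ · · · ·│3
2│♙ · ♙ · ♙ ♙ ♙ ♙│2
1│♖ ♘ · · ♔ ♗ ♘ ♖│1
  ─────────────────
  a b c d e f g h


4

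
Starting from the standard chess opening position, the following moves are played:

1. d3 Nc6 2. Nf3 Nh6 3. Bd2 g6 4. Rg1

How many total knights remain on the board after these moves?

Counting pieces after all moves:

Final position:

  a b c d e f g h
  ─────────────────
8│♜ · ♝ ♛ ♚ ♝ · ♜│8
7│♟ ♟ ♟ ♟ ♟ ♟ · ♟│7
6│· · ♞ · · · ♟ ♞│6
5│· · · · · · · ·│5
4│· · · · · · · ·│4
3│· · · ♙ · ♘ · ·│3
2│♙ ♙ ♙ ♗ ♙ ♙ ♙ ♙│2
1│♖ ♘ · ♕ ♔ ♗ ♖ ·│1
  ─────────────────
  a b c d e f g h


4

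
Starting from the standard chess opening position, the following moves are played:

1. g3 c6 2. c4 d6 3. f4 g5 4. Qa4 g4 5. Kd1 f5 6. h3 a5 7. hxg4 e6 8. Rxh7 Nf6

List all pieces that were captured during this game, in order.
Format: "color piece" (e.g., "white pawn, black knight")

Tracking captures:
  hxg4: captured black pawn
  Rxh7: captured black pawn

black pawn, black pawn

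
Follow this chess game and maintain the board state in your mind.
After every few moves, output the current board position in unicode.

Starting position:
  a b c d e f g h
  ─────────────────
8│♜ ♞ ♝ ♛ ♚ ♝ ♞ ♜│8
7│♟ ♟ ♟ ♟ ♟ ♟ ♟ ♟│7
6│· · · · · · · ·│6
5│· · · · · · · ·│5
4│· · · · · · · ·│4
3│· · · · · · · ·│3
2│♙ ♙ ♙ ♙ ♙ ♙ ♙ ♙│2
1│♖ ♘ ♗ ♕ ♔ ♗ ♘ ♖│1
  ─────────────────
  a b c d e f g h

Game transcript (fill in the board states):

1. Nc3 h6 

  a b c d e f g h
  ─────────────────
8│♜ ♞ ♝ ♛ ♚ ♝ ♞ ♜│8
7│♟ ♟ ♟ ♟ ♟ ♟ ♟ ·│7
6│· · · · · · · ♟│6
5│· · · · · · · ·│5
4│· · · · · · · ·│4
3│· · ♘ · · · · ·│3
2│♙ ♙ ♙ ♙ ♙ ♙ ♙ ♙│2
1│♖ · ♗ ♕ ♔ ♗ ♘ ♖│1
  ─────────────────
  a b c d e f g h

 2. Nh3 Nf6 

  a b c d e f g h
  ─────────────────
8│♜ ♞ ♝ ♛ ♚ ♝ · ♜│8
7│♟ ♟ ♟ ♟ ♟ ♟ ♟ ·│7
6│· · · · · ♞ · ♟│6
5│· · · · · · · ·│5
4│· · · · · · · ·│4
3│· · ♘ · · · · ♘│3
2│♙ ♙ ♙ ♙ ♙ ♙ ♙ ♙│2
1│♖ · ♗ ♕ ♔ ♗ · ♖│1
  ─────────────────
  a b c d e f g h

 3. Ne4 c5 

  a b c d e f g h
  ─────────────────
8│♜ ♞ ♝ ♛ ♚ ♝ · ♜│8
7│♟ ♟ · ♟ ♟ ♟ ♟ ·│7
6│· · · · · ♞ · ♟│6
5│· · ♟ · · · · ·│5
4│· · · · ♘ · · ·│4
3│· · · · · · · ♘│3
2│♙ ♙ ♙ ♙ ♙ ♙ ♙ ♙│2
1│♖ · ♗ ♕ ♔ ♗ · ♖│1
  ─────────────────
  a b c d e f g h

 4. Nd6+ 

  a b c d e f g h
  ─────────────────
8│♜ ♞ ♝ ♛ ♚ ♝ · ♜│8
7│♟ ♟ · ♟ ♟ ♟ ♟ ·│7
6│· · · ♘ · ♞ · ♟│6
5│· · ♟ · · · · ·│5
4│· · · · · · · ·│4
3│· · · · · · · ♘│3
2│♙ ♙ ♙ ♙ ♙ ♙ ♙ ♙│2
1│♖ · ♗ ♕ ♔ ♗ · ♖│1
  ─────────────────
  a b c d e f g h


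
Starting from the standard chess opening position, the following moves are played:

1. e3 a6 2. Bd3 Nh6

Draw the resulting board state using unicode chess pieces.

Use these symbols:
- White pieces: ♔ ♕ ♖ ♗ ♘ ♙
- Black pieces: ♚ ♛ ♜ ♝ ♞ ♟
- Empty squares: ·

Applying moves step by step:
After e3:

♜ ♞ ♝ ♛ ♚ ♝ ♞ ♜
♟ ♟ ♟ ♟ ♟ ♟ ♟ ♟
· · · · · · · ·
· · · · · · · ·
· · · · · · · ·
· · · · ♙ · · ·
♙ ♙ ♙ ♙ · ♙ ♙ ♙
♖ ♘ ♗ ♕ ♔ ♗ ♘ ♖


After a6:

♜ ♞ ♝ ♛ ♚ ♝ ♞ ♜
· ♟ ♟ ♟ ♟ ♟ ♟ ♟
♟ · · · · · · ·
· · · · · · · ·
· · · · · · · ·
· · · · ♙ · · ·
♙ ♙ ♙ ♙ · ♙ ♙ ♙
♖ ♘ ♗ ♕ ♔ ♗ ♘ ♖


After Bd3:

♜ ♞ ♝ ♛ ♚ ♝ ♞ ♜
· ♟ ♟ ♟ ♟ ♟ ♟ ♟
♟ · · · · · · ·
· · · · · · · ·
· · · · · · · ·
· · · ♗ ♙ · · ·
♙ ♙ ♙ ♙ · ♙ ♙ ♙
♖ ♘ ♗ ♕ ♔ · ♘ ♖


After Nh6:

♜ ♞ ♝ ♛ ♚ ♝ · ♜
· ♟ ♟ ♟ ♟ ♟ ♟ ♟
♟ · · · · · · ♞
· · · · · · · ·
· · · · · · · ·
· · · ♗ ♙ · · ·
♙ ♙ ♙ ♙ · ♙ ♙ ♙
♖ ♘ ♗ ♕ ♔ · ♘ ♖



  a b c d e f g h
  ─────────────────
8│♜ ♞ ♝ ♛ ♚ ♝ · ♜│8
7│· ♟ ♟ ♟ ♟ ♟ ♟ ♟│7
6│♟ · · · · · · ♞│6
5│· · · · · · · ·│5
4│· · · · · · · ·│4
3│· · · ♗ ♙ · · ·│3
2│♙ ♙ ♙ ♙ · ♙ ♙ ♙│2
1│♖ ♘ ♗ ♕ ♔ · ♘ ♖│1
  ─────────────────
  a b c d e f g h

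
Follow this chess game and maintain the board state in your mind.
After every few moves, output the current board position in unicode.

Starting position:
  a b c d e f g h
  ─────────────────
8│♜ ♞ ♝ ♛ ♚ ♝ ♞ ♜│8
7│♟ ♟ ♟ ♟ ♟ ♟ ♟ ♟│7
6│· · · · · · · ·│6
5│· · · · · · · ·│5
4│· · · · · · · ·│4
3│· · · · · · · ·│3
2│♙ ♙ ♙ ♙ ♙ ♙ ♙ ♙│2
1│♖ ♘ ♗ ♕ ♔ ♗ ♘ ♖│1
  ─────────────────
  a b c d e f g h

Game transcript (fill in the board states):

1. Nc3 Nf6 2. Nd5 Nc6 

  a b c d e f g h
  ─────────────────
8│♜ · ♝ ♛ ♚ ♝ · ♜│8
7│♟ ♟ ♟ ♟ ♟ ♟ ♟ ♟│7
6│· · ♞ · · ♞ · ·│6
5│· · · ♘ · · · ·│5
4│· · · · · · · ·│4
3│· · · · · · · ·│3
2│♙ ♙ ♙ ♙ ♙ ♙ ♙ ♙│2
1│♖ · ♗ ♕ ♔ ♗ ♘ ♖│1
  ─────────────────
  a b c d e f g h

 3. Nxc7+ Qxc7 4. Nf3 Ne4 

  a b c d e f g h
  ─────────────────
8│♜ · ♝ · ♚ ♝ · ♜│8
7│♟ ♟ ♛ ♟ ♟ ♟ ♟ ♟│7
6│· · ♞ · · · · ·│6
5│· · · · · · · ·│5
4│· · · · ♞ · · ·│4
3│· · · · · ♘ · ·│3
2│♙ ♙ ♙ ♙ ♙ ♙ ♙ ♙│2
1│♖ · ♗ ♕ ♔ ♗ · ♖│1
  ─────────────────
  a b c d e f g h

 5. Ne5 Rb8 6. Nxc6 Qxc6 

  a b c d e f g h
  ─────────────────
8│· ♜ ♝ · ♚ ♝ · ♜│8
7│♟ ♟ · ♟ ♟ ♟ ♟ ♟│7
6│· · ♛ · · · · ·│6
5│· · · · · · · ·│5
4│· · · · ♞ · · ·│4
3│· · · · · · · ·│3
2│♙ ♙ ♙ ♙ ♙ ♙ ♙ ♙│2
1│♖ · ♗ ♕ ♔ ♗ · ♖│1
  ─────────────────
  a b c d e f g h

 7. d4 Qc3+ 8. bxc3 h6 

  a b c d e f g h
  ─────────────────
8│· ♜ ♝ · ♚ ♝ · ♜│8
7│♟ ♟ · ♟ ♟ ♟ ♟ ·│7
6│· · · · · · · ♟│6
5│· · · · · · · ·│5
4│· · · ♙ ♞ · · ·│4
3│· · ♙ · · · · ·│3
2│♙ · ♙ · ♙ ♙ ♙ ♙│2
1│♖ · ♗ ♕ ♔ ♗ · ♖│1
  ─────────────────
  a b c d e f g h

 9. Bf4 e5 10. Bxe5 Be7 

  a b c d e f g h
  ─────────────────
8│· ♜ ♝ · ♚ · · ♜│8
7│♟ ♟ · ♟ ♝ ♟ ♟ ·│7
6│· · · · · · · ♟│6
5│· · · · ♗ · · ·│5
4│· · · ♙ ♞ · · ·│4
3│· · ♙ · · · · ·│3
2│♙ · ♙ · ♙ ♙ ♙ ♙│2
1│♖ · · ♕ ♔ ♗ · ♖│1
  ─────────────────
  a b c d e f g h



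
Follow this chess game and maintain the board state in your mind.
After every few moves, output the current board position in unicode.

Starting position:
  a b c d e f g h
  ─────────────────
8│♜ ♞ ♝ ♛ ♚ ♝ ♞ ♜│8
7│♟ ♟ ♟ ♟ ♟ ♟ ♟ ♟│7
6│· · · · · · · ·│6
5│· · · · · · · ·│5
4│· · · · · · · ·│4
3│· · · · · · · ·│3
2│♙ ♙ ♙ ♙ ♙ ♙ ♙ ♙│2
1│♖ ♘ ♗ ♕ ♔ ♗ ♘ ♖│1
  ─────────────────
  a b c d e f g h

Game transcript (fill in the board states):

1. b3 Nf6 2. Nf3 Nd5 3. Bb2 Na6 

  a b c d e f g h
  ─────────────────
8│♜ · ♝ ♛ ♚ ♝ · ♜│8
7│♟ ♟ ♟ ♟ ♟ ♟ ♟ ♟│7
6│♞ · · · · · · ·│6
5│· · · ♞ · · · ·│5
4│· · · · · · · ·│4
3│· ♙ · · · ♘ · ·│3
2│♙ ♗ ♙ ♙ ♙ ♙ ♙ ♙│2
1│♖ ♘ · ♕ ♔ ♗ · ♖│1
  ─────────────────
  a b c d e f g h

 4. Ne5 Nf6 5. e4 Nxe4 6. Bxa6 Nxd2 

  a b c d e f g h
  ─────────────────
8│♜ · ♝ ♛ ♚ ♝ · ♜│8
7│♟ ♟ ♟ ♟ ♟ ♟ ♟ ♟│7
6│♗ · · · · · · ·│6
5│· · · · ♘ · · ·│5
4│· · · · · · · ·│4
3│· ♙ · · · · · ·│3
2│♙ ♗ ♙ ♞ · ♙ ♙ ♙│2
1│♖ ♘ · ♕ ♔ · · ♖│1
  ─────────────────
  a b c d e f g h

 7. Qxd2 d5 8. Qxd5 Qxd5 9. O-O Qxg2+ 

  a b c d e f g h
  ─────────────────
8│♜ · ♝ · ♚ ♝ · ♜│8
7│♟ ♟ ♟ · ♟ ♟ ♟ ♟│7
6│♗ · · · · · · ·│6
5│· · · · ♘ · · ·│5
4│· · · · · · · ·│4
3│· ♙ · · · · · ·│3
2│♙ ♗ ♙ · · ♙ ♛ ♙│2
1│♖ ♘ · · · ♖ ♔ ·│1
  ─────────────────
  a b c d e f g h

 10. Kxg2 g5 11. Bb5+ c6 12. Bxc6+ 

  a b c d e f g h
  ─────────────────
8│♜ · ♝ · ♚ ♝ · ♜│8
7│♟ ♟ · · ♟ ♟ · ♟│7
6│· · ♗ · · · · ·│6
5│· · · · ♘ · ♟ ·│5
4│· · · · · · · ·│4
3│· ♙ · · · · · ·│3
2│♙ ♗ ♙ · · ♙ ♔ ♙│2
1│♖ ♘ · · · ♖ · ·│1
  ─────────────────
  a b c d e f g h


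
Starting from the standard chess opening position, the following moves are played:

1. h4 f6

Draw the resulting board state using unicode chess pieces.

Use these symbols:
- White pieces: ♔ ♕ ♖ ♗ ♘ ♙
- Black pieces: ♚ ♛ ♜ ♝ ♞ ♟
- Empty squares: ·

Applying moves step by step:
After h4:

♜ ♞ ♝ ♛ ♚ ♝ ♞ ♜
♟ ♟ ♟ ♟ ♟ ♟ ♟ ♟
· · · · · · · ·
· · · · · · · ·
· · · · · · · ♙
· · · · · · · ·
♙ ♙ ♙ ♙ ♙ ♙ ♙ ·
♖ ♘ ♗ ♕ ♔ ♗ ♘ ♖


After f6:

♜ ♞ ♝ ♛ ♚ ♝ ♞ ♜
♟ ♟ ♟ ♟ ♟ · ♟ ♟
· · · · · ♟ · ·
· · · · · · · ·
· · · · · · · ♙
· · · · · · · ·
♙ ♙ ♙ ♙ ♙ ♙ ♙ ·
♖ ♘ ♗ ♕ ♔ ♗ ♘ ♖



  a b c d e f g h
  ─────────────────
8│♜ ♞ ♝ ♛ ♚ ♝ ♞ ♜│8
7│♟ ♟ ♟ ♟ ♟ · ♟ ♟│7
6│· · · · · ♟ · ·│6
5│· · · · · · · ·│5
4│· · · · · · · ♙│4
3│· · · · · · · ·│3
2│♙ ♙ ♙ ♙ ♙ ♙ ♙ ·│2
1│♖ ♘ ♗ ♕ ♔ ♗ ♘ ♖│1
  ─────────────────
  a b c d e f g h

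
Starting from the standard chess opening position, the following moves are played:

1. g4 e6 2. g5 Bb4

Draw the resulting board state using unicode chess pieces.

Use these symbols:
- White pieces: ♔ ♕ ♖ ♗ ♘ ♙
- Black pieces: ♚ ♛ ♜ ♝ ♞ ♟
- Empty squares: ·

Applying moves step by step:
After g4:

♜ ♞ ♝ ♛ ♚ ♝ ♞ ♜
♟ ♟ ♟ ♟ ♟ ♟ ♟ ♟
· · · · · · · ·
· · · · · · · ·
· · · · · · ♙ ·
· · · · · · · ·
♙ ♙ ♙ ♙ ♙ ♙ · ♙
♖ ♘ ♗ ♕ ♔ ♗ ♘ ♖


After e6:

♜ ♞ ♝ ♛ ♚ ♝ ♞ ♜
♟ ♟ ♟ ♟ · ♟ ♟ ♟
· · · · ♟ · · ·
· · · · · · · ·
· · · · · · ♙ ·
· · · · · · · ·
♙ ♙ ♙ ♙ ♙ ♙ · ♙
♖ ♘ ♗ ♕ ♔ ♗ ♘ ♖


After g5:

♜ ♞ ♝ ♛ ♚ ♝ ♞ ♜
♟ ♟ ♟ ♟ · ♟ ♟ ♟
· · · · ♟ · · ·
· · · · · · ♙ ·
· · · · · · · ·
· · · · · · · ·
♙ ♙ ♙ ♙ ♙ ♙ · ♙
♖ ♘ ♗ ♕ ♔ ♗ ♘ ♖


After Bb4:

♜ ♞ ♝ ♛ ♚ · ♞ ♜
♟ ♟ ♟ ♟ · ♟ ♟ ♟
· · · · ♟ · · ·
· · · · · · ♙ ·
· ♝ · · · · · ·
· · · · · · · ·
♙ ♙ ♙ ♙ ♙ ♙ · ♙
♖ ♘ ♗ ♕ ♔ ♗ ♘ ♖



  a b c d e f g h
  ─────────────────
8│♜ ♞ ♝ ♛ ♚ · ♞ ♜│8
7│♟ ♟ ♟ ♟ · ♟ ♟ ♟│7
6│· · · · ♟ · · ·│6
5│· · · · · · ♙ ·│5
4│· ♝ · · · · · ·│4
3│· · · · · · · ·│3
2│♙ ♙ ♙ ♙ ♙ ♙ · ♙│2
1│♖ ♘ ♗ ♕ ♔ ♗ ♘ ♖│1
  ─────────────────
  a b c d e f g h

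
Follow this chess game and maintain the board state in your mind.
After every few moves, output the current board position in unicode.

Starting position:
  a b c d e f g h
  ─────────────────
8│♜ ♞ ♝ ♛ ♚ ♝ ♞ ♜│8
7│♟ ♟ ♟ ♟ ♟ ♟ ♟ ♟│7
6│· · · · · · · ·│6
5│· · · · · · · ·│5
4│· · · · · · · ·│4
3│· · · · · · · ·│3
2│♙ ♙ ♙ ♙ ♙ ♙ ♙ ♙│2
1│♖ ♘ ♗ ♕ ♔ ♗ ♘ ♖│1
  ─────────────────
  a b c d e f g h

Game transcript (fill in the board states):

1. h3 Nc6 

  a b c d e f g h
  ─────────────────
8│♜ · ♝ ♛ ♚ ♝ ♞ ♜│8
7│♟ ♟ ♟ ♟ ♟ ♟ ♟ ♟│7
6│· · ♞ · · · · ·│6
5│· · · · · · · ·│5
4│· · · · · · · ·│4
3│· · · · · · · ♙│3
2│♙ ♙ ♙ ♙ ♙ ♙ ♙ ·│2
1│♖ ♘ ♗ ♕ ♔ ♗ ♘ ♖│1
  ─────────────────
  a b c d e f g h

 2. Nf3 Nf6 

  a b c d e f g h
  ─────────────────
8│♜ · ♝ ♛ ♚ ♝ · ♜│8
7│♟ ♟ ♟ ♟ ♟ ♟ ♟ ♟│7
6│· · ♞ · · ♞ · ·│6
5│· · · · · · · ·│5
4│· · · · · · · ·│4
3│· · · · · ♘ · ♙│3
2│♙ ♙ ♙ ♙ ♙ ♙ ♙ ·│2
1│♖ ♘ ♗ ♕ ♔ ♗ · ♖│1
  ─────────────────
  a b c d e f g h

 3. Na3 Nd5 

  a b c d e f g h
  ─────────────────
8│♜ · ♝ ♛ ♚ ♝ · ♜│8
7│♟ ♟ ♟ ♟ ♟ ♟ ♟ ♟│7
6│· · ♞ · · · · ·│6
5│· · · ♞ · · · ·│5
4│· · · · · · · ·│4
3│♘ · · · · ♘ · ♙│3
2│♙ ♙ ♙ ♙ ♙ ♙ ♙ ·│2
1│♖ · ♗ ♕ ♔ ♗ · ♖│1
  ─────────────────
  a b c d e f g h

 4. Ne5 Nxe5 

  a b c d e f g h
  ─────────────────
8│♜ · ♝ ♛ ♚ ♝ · ♜│8
7│♟ ♟ ♟ ♟ ♟ ♟ ♟ ♟│7
6│· · · · · · · ·│6
5│· · · ♞ ♞ · · ·│5
4│· · · · · · · ·│4
3│♘ · · · · · · ♙│3
2│♙ ♙ ♙ ♙ ♙ ♙ ♙ ·│2
1│♖ · ♗ ♕ ♔ ♗ · ♖│1
  ─────────────────
  a b c d e f g h

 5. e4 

  a b c d e f g h
  ─────────────────
8│♜ · ♝ ♛ ♚ ♝ · ♜│8
7│♟ ♟ ♟ ♟ ♟ ♟ ♟ ♟│7
6│· · · · · · · ·│6
5│· · · ♞ ♞ · · ·│5
4│· · · · ♙ · · ·│4
3│♘ · · · · · · ♙│3
2│♙ ♙ ♙ ♙ · ♙ ♙ ·│2
1│♖ · ♗ ♕ ♔ ♗ · ♖│1
  ─────────────────
  a b c d e f g h


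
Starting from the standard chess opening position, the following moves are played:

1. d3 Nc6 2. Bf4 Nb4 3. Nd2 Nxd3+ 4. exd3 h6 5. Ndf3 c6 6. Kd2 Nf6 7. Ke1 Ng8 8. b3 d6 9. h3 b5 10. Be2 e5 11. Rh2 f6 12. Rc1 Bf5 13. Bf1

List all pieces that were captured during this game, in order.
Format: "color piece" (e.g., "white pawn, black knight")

Tracking captures:
  Nxd3+: captured white pawn
  exd3: captured black knight

white pawn, black knight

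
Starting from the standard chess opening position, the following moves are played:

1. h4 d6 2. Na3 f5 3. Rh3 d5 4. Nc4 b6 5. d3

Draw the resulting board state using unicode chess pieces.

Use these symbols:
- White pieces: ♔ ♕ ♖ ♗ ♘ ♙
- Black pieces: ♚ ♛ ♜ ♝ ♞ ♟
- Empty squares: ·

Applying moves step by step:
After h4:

♜ ♞ ♝ ♛ ♚ ♝ ♞ ♜
♟ ♟ ♟ ♟ ♟ ♟ ♟ ♟
· · · · · · · ·
· · · · · · · ·
· · · · · · · ♙
· · · · · · · ·
♙ ♙ ♙ ♙ ♙ ♙ ♙ ·
♖ ♘ ♗ ♕ ♔ ♗ ♘ ♖


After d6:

♜ ♞ ♝ ♛ ♚ ♝ ♞ ♜
♟ ♟ ♟ · ♟ ♟ ♟ ♟
· · · ♟ · · · ·
· · · · · · · ·
· · · · · · · ♙
· · · · · · · ·
♙ ♙ ♙ ♙ ♙ ♙ ♙ ·
♖ ♘ ♗ ♕ ♔ ♗ ♘ ♖


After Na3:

♜ ♞ ♝ ♛ ♚ ♝ ♞ ♜
♟ ♟ ♟ · ♟ ♟ ♟ ♟
· · · ♟ · · · ·
· · · · · · · ·
· · · · · · · ♙
♘ · · · · · · ·
♙ ♙ ♙ ♙ ♙ ♙ ♙ ·
♖ · ♗ ♕ ♔ ♗ ♘ ♖


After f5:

♜ ♞ ♝ ♛ ♚ ♝ ♞ ♜
♟ ♟ ♟ · ♟ · ♟ ♟
· · · ♟ · · · ·
· · · · · ♟ · ·
· · · · · · · ♙
♘ · · · · · · ·
♙ ♙ ♙ ♙ ♙ ♙ ♙ ·
♖ · ♗ ♕ ♔ ♗ ♘ ♖


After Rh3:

♜ ♞ ♝ ♛ ♚ ♝ ♞ ♜
♟ ♟ ♟ · ♟ · ♟ ♟
· · · ♟ · · · ·
· · · · · ♟ · ·
· · · · · · · ♙
♘ · · · · · · ♖
♙ ♙ ♙ ♙ ♙ ♙ ♙ ·
♖ · ♗ ♕ ♔ ♗ ♘ ·


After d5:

♜ ♞ ♝ ♛ ♚ ♝ ♞ ♜
♟ ♟ ♟ · ♟ · ♟ ♟
· · · · · · · ·
· · · ♟ · ♟ · ·
· · · · · · · ♙
♘ · · · · · · ♖
♙ ♙ ♙ ♙ ♙ ♙ ♙ ·
♖ · ♗ ♕ ♔ ♗ ♘ ·


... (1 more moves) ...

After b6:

♜ ♞ ♝ ♛ ♚ ♝ ♞ ♜
♟ · ♟ · ♟ · ♟ ♟
· ♟ · · · · · ·
· · · ♟ · ♟ · ·
· · ♘ · · · · ♙
· · · · · · · ♖
♙ ♙ ♙ ♙ ♙ ♙ ♙ ·
♖ · ♗ ♕ ♔ ♗ ♘ ·


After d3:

♜ ♞ ♝ ♛ ♚ ♝ ♞ ♜
♟ · ♟ · ♟ · ♟ ♟
· ♟ · · · · · ·
· · · ♟ · ♟ · ·
· · ♘ · · · · ♙
· · · ♙ · · · ♖
♙ ♙ ♙ · ♙ ♙ ♙ ·
♖ · ♗ ♕ ♔ ♗ ♘ ·



  a b c d e f g h
  ─────────────────
8│♜ ♞ ♝ ♛ ♚ ♝ ♞ ♜│8
7│♟ · ♟ · ♟ · ♟ ♟│7
6│· ♟ · · · · · ·│6
5│· · · ♟ · ♟ · ·│5
4│· · ♘ · · · · ♙│4
3│· · · ♙ · · · ♖│3
2│♙ ♙ ♙ · ♙ ♙ ♙ ·│2
1│♖ · ♗ ♕ ♔ ♗ ♘ ·│1
  ─────────────────
  a b c d e f g h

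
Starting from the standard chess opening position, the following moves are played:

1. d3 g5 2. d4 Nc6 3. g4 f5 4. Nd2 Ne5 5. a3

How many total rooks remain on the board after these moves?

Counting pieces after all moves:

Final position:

  a b c d e f g h
  ─────────────────
8│♜ · ♝ ♛ ♚ ♝ ♞ ♜│8
7│♟ ♟ ♟ ♟ ♟ · · ♟│7
6│· · · · · · · ·│6
5│· · · · ♞ ♟ ♟ ·│5
4│· · · ♙ · · ♙ ·│4
3│♙ · · · · · · ·│3
2│· ♙ ♙ ♘ ♙ ♙ · ♙│2
1│♖ · ♗ ♕ ♔ ♗ ♘ ♖│1
  ─────────────────
  a b c d e f g h


4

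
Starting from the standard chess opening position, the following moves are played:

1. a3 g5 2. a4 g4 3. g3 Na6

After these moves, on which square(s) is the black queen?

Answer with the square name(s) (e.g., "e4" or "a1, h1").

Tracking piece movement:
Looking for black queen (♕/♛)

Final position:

  a b c d e f g h
  ─────────────────
8│♜ · ♝ ♛ ♚ ♝ ♞ ♜│8
7│♟ ♟ ♟ ♟ ♟ ♟ · ♟│7
6│♞ · · · · · · ·│6
5│· · · · · · · ·│5
4│♙ · · · · · ♟ ·│4
3│· · · · · · ♙ ·│3
2│· ♙ ♙ ♙ ♙ ♙ · ♙│2
1│♖ ♘ ♗ ♕ ♔ ♗ ♘ ♖│1
  ─────────────────
  a b c d e f g h


d8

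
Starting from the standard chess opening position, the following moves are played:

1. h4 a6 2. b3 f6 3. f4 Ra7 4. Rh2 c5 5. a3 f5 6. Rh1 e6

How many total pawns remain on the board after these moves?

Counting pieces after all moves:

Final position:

  a b c d e f g h
  ─────────────────
8│· ♞ ♝ ♛ ♚ ♝ ♞ ♜│8
7│♜ ♟ · ♟ · · ♟ ♟│7
6│♟ · · · ♟ · · ·│6
5│· · ♟ · · ♟ · ·│5
4│· · · · · ♙ · ♙│4
3│♙ ♙ · · · · · ·│3
2│· · ♙ ♙ ♙ · ♙ ·│2
1│♖ ♘ ♗ ♕ ♔ ♗ ♘ ♖│1
  ─────────────────
  a b c d e f g h


16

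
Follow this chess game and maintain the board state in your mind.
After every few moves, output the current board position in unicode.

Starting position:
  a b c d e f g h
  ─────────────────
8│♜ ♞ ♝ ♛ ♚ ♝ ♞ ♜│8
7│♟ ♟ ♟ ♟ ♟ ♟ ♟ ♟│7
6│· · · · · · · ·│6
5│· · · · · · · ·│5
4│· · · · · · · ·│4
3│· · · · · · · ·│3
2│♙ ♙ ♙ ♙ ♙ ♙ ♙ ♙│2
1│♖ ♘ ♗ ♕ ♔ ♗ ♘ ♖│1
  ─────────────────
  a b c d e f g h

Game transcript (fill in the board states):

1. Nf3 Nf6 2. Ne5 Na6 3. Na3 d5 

  a b c d e f g h
  ─────────────────
8│♜ · ♝ ♛ ♚ ♝ · ♜│8
7│♟ ♟ ♟ · ♟ ♟ ♟ ♟│7
6│♞ · · · · ♞ · ·│6
5│· · · ♟ ♘ · · ·│5
4│· · · · · · · ·│4
3│♘ · · · · · · ·│3
2│♙ ♙ ♙ ♙ ♙ ♙ ♙ ♙│2
1│♖ · ♗ ♕ ♔ ♗ · ♖│1
  ─────────────────
  a b c d e f g h

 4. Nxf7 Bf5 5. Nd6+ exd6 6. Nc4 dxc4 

  a b c d e f g h
  ─────────────────
8│♜ · · ♛ ♚ ♝ · ♜│8
7│♟ ♟ ♟ · · · ♟ ♟│7
6│♞ · · ♟ · ♞ · ·│6
5│· · · · · ♝ · ·│5
4│· · ♟ · · · · ·│4
3│· · · · · · · ·│3
2│♙ ♙ ♙ ♙ ♙ ♙ ♙ ♙│2
1│♖ · ♗ ♕ ♔ ♗ · ♖│1
  ─────────────────
  a b c d e f g h

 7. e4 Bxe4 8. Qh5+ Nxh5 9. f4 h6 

  a b c d e f g h
  ─────────────────
8│♜ · · ♛ ♚ ♝ · ♜│8
7│♟ ♟ ♟ · · · ♟ ·│7
6│♞ · · ♟ · · · ♟│6
5│· · · · · · · ♞│5
4│· · ♟ · ♝ ♙ · ·│4
3│· · · · · · · ·│3
2│♙ ♙ ♙ ♙ · · ♙ ♙│2
1│♖ · ♗ · ♔ ♗ · ♖│1
  ─────────────────
  a b c d e f g h

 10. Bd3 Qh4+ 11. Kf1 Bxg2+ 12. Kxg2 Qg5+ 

  a b c d e f g h
  ─────────────────
8│♜ · · · ♚ ♝ · ♜│8
7│♟ ♟ ♟ · · · ♟ ·│7
6│♞ · · ♟ · · · ♟│6
5│· · · · · · ♛ ♞│5
4│· · ♟ · · ♙ · ·│4
3│· · · ♗ · · · ·│3
2│♙ ♙ ♙ ♙ · · ♔ ♙│2
1│♖ · ♗ · · · · ♖│1
  ─────────────────
  a b c d e f g h

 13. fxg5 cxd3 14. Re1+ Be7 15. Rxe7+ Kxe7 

  a b c d e f g h
  ─────────────────
8│♜ · · · · · · ♜│8
7│♟ ♟ ♟ · ♚ · ♟ ·│7
6│♞ · · ♟ · · · ♟│6
5│· · · · · · ♙ ♞│5
4│· · · · · · · ·│4
3│· · · ♟ · · · ·│3
2│♙ ♙ ♙ ♙ · · ♔ ♙│2
1│♖ · ♗ · · · · ·│1
  ─────────────────
  a b c d e f g h



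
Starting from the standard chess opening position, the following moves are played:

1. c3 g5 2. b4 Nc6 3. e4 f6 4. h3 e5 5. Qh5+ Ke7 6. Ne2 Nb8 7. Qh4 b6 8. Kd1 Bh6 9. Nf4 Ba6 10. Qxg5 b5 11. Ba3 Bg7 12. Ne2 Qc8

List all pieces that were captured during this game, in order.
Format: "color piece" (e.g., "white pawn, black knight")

Tracking captures:
  Qxg5: captured black pawn

black pawn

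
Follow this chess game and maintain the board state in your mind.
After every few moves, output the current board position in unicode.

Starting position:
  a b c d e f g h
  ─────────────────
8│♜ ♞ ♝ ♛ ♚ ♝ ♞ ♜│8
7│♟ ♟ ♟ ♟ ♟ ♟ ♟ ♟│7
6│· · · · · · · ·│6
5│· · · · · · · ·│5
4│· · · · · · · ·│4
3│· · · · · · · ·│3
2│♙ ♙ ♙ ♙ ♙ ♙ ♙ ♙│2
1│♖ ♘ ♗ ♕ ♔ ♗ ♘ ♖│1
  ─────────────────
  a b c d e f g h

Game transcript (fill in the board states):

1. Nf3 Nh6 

  a b c d e f g h
  ─────────────────
8│♜ ♞ ♝ ♛ ♚ ♝ · ♜│8
7│♟ ♟ ♟ ♟ ♟ ♟ ♟ ♟│7
6│· · · · · · · ♞│6
5│· · · · · · · ·│5
4│· · · · · · · ·│4
3│· · · · · ♘ · ·│3
2│♙ ♙ ♙ ♙ ♙ ♙ ♙ ♙│2
1│♖ ♘ ♗ ♕ ♔ ♗ · ♖│1
  ─────────────────
  a b c d e f g h

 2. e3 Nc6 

  a b c d e f g h
  ─────────────────
8│♜ · ♝ ♛ ♚ ♝ · ♜│8
7│♟ ♟ ♟ ♟ ♟ ♟ ♟ ♟│7
6│· · ♞ · · · · ♞│6
5│· · · · · · · ·│5
4│· · · · · · · ·│4
3│· · · · ♙ ♘ · ·│3
2│♙ ♙ ♙ ♙ · ♙ ♙ ♙│2
1│♖ ♘ ♗ ♕ ♔ ♗ · ♖│1
  ─────────────────
  a b c d e f g h

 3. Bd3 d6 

  a b c d e f g h
  ─────────────────
8│♜ · ♝ ♛ ♚ ♝ · ♜│8
7│♟ ♟ ♟ · ♟ ♟ ♟ ♟│7
6│· · ♞ ♟ · · · ♞│6
5│· · · · · · · ·│5
4│· · · · · · · ·│4
3│· · · ♗ ♙ ♘ · ·│3
2│♙ ♙ ♙ ♙ · ♙ ♙ ♙│2
1│♖ ♘ ♗ ♕ ♔ · · ♖│1
  ─────────────────
  a b c d e f g h

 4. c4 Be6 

  a b c d e f g h
  ─────────────────
8│♜ · · ♛ ♚ ♝ · ♜│8
7│♟ ♟ ♟ · ♟ ♟ ♟ ♟│7
6│· · ♞ ♟ ♝ · · ♞│6
5│· · · · · · · ·│5
4│· · ♙ · · · · ·│4
3│· · · ♗ ♙ ♘ · ·│3
2│♙ ♙ · ♙ · ♙ ♙ ♙│2
1│♖ ♘ ♗ ♕ ♔ · · ♖│1
  ─────────────────
  a b c d e f g h

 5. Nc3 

  a b c d e f g h
  ─────────────────
8│♜ · · ♛ ♚ ♝ · ♜│8
7│♟ ♟ ♟ · ♟ ♟ ♟ ♟│7
6│· · ♞ ♟ ♝ · · ♞│6
5│· · · · · · · ·│5
4│· · ♙ · · · · ·│4
3│· · ♘ ♗ ♙ ♘ · ·│3
2│♙ ♙ · ♙ · ♙ ♙ ♙│2
1│♖ · ♗ ♕ ♔ · · ♖│1
  ─────────────────
  a b c d e f g h


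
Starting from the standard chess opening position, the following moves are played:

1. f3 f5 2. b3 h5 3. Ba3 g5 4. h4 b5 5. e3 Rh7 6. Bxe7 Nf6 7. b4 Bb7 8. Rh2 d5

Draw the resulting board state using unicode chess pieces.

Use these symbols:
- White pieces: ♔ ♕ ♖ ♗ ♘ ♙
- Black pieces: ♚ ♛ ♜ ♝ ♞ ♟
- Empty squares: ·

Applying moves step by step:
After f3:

♜ ♞ ♝ ♛ ♚ ♝ ♞ ♜
♟ ♟ ♟ ♟ ♟ ♟ ♟ ♟
· · · · · · · ·
· · · · · · · ·
· · · · · · · ·
· · · · · ♙ · ·
♙ ♙ ♙ ♙ ♙ · ♙ ♙
♖ ♘ ♗ ♕ ♔ ♗ ♘ ♖


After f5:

♜ ♞ ♝ ♛ ♚ ♝ ♞ ♜
♟ ♟ ♟ ♟ ♟ · ♟ ♟
· · · · · · · ·
· · · · · ♟ · ·
· · · · · · · ·
· · · · · ♙ · ·
♙ ♙ ♙ ♙ ♙ · ♙ ♙
♖ ♘ ♗ ♕ ♔ ♗ ♘ ♖


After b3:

♜ ♞ ♝ ♛ ♚ ♝ ♞ ♜
♟ ♟ ♟ ♟ ♟ · ♟ ♟
· · · · · · · ·
· · · · · ♟ · ·
· · · · · · · ·
· ♙ · · · ♙ · ·
♙ · ♙ ♙ ♙ · ♙ ♙
♖ ♘ ♗ ♕ ♔ ♗ ♘ ♖


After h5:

♜ ♞ ♝ ♛ ♚ ♝ ♞ ♜
♟ ♟ ♟ ♟ ♟ · ♟ ·
· · · · · · · ·
· · · · · ♟ · ♟
· · · · · · · ·
· ♙ · · · ♙ · ·
♙ · ♙ ♙ ♙ · ♙ ♙
♖ ♘ ♗ ♕ ♔ ♗ ♘ ♖


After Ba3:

♜ ♞ ♝ ♛ ♚ ♝ ♞ ♜
♟ ♟ ♟ ♟ ♟ · ♟ ·
· · · · · · · ·
· · · · · ♟ · ♟
· · · · · · · ·
♗ ♙ · · · ♙ · ·
♙ · ♙ ♙ ♙ · ♙ ♙
♖ ♘ · ♕ ♔ ♗ ♘ ♖


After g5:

♜ ♞ ♝ ♛ ♚ ♝ ♞ ♜
♟ ♟ ♟ ♟ ♟ · · ·
· · · · · · · ·
· · · · · ♟ ♟ ♟
· · · · · · · ·
♗ ♙ · · · ♙ · ·
♙ · ♙ ♙ ♙ · ♙ ♙
♖ ♘ · ♕ ♔ ♗ ♘ ♖


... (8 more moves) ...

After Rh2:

♜ ♞ · ♛ ♚ ♝ · ·
♟ ♝ ♟ ♟ ♗ · · ♜
· · · · · ♞ · ·
· ♟ · · · ♟ ♟ ♟
· ♙ · · · · · ♙
· · · · ♙ ♙ · ·
♙ · ♙ ♙ · · ♙ ♖
♖ ♘ · ♕ ♔ ♗ ♘ ·


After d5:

♜ ♞ · ♛ ♚ ♝ · ·
♟ ♝ ♟ · ♗ · · ♜
· · · · · ♞ · ·
· ♟ · ♟ · ♟ ♟ ♟
· ♙ · · · · · ♙
· · · · ♙ ♙ · ·
♙ · ♙ ♙ · · ♙ ♖
♖ ♘ · ♕ ♔ ♗ ♘ ·



  a b c d e f g h
  ─────────────────
8│♜ ♞ · ♛ ♚ ♝ · ·│8
7│♟ ♝ ♟ · ♗ · · ♜│7
6│· · · · · ♞ · ·│6
5│· ♟ · ♟ · ♟ ♟ ♟│5
4│· ♙ · · · · · ♙│4
3│· · · · ♙ ♙ · ·│3
2│♙ · ♙ ♙ · · ♙ ♖│2
1│♖ ♘ · ♕ ♔ ♗ ♘ ·│1
  ─────────────────
  a b c d e f g h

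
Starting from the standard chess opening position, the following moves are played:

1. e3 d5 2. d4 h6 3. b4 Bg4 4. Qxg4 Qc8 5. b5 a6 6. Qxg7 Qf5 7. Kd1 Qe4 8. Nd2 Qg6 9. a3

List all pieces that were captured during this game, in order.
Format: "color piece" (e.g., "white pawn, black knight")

Tracking captures:
  Qxg4: captured black bishop
  Qxg7: captured black pawn

black bishop, black pawn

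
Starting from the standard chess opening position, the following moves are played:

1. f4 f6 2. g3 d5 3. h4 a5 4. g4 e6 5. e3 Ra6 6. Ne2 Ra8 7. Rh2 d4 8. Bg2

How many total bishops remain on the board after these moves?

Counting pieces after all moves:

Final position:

  a b c d e f g h
  ─────────────────
8│♜ ♞ ♝ ♛ ♚ ♝ ♞ ♜│8
7│· ♟ ♟ · · · ♟ ♟│7
6│· · · · ♟ ♟ · ·│6
5│♟ · · · · · · ·│5
4│· · · ♟ · ♙ ♙ ♙│4
3│· · · · ♙ · · ·│3
2│♙ ♙ ♙ ♙ ♘ · ♗ ♖│2
1│♖ ♘ ♗ ♕ ♔ · · ·│1
  ─────────────────
  a b c d e f g h


4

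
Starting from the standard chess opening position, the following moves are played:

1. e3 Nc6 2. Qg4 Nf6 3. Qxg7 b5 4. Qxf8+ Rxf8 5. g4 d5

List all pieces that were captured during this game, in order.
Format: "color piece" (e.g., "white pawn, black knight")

Tracking captures:
  Qxg7: captured black pawn
  Qxf8+: captured black bishop
  Rxf8: captured white queen

black pawn, black bishop, white queen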